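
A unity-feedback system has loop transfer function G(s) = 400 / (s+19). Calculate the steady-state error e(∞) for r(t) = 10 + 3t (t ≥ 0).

infinity

G(s) has no factors of s in the denominator, so the system is type 0. Treating each term separately:
  • 10: e_ss = 10/(1+K_p) with K_p=400/19 → 190/419.
  • 3t: a type-0 system cannot track it, e_ss → ∞.
The unbounded component dominates.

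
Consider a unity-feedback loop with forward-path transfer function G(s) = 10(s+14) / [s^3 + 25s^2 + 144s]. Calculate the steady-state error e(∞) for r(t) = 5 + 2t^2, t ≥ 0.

infinity

The denominator has no term below 144s — 1 pole at s=0, type 1. Treating each term separately:
  • 5: tracked with zero error.
  • 2t^2: a type-1 system cannot track it, e_ss → ∞.
The unbounded component dominates.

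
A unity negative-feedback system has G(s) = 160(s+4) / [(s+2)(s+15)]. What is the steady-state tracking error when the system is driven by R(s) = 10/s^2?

System type = 0 (no poles at s=0).
K_v = lim_{s→0} s·G(s) = 0; the steady-state error to this ramp input grows without bound.

infinity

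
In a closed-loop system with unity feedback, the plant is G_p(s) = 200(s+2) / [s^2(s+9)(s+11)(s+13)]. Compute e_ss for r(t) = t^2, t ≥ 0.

6.435

G_p(s) has two factors of s in the denominator, so the system is type 2.
K_a = lim_{s→0} s^2·G_p(s) = 200·2 / (9·11·13) = 400/1287.
r(t) = t^2 gives R(s) = 2/s^3.
e_ss = 2/K_a = 2/(400/1287) = 6.435.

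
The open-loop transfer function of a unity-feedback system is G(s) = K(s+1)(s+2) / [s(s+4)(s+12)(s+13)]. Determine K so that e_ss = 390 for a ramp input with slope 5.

4

One free integrator in G(s): this is a type 1 system.
K_v = lim_{s→0} s·G(s) = K·1·2 / (4·12·13) = (1/312)·K.
e_ss = 5/K_v = 390 ⇒ K_v = 1/78 ⇒ K = (1/78)/(1/312) = 4.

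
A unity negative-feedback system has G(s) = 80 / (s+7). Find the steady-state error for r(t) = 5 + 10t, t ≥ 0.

infinity

No free integrators in G(s): this is a type 0 system. Treating each term separately:
  • 5: e_ss = 5/(1+K_p) with K_p=80/7 → 35/87.
  • 10t: a type-0 system cannot track it, e_ss → ∞.
The unbounded component dominates.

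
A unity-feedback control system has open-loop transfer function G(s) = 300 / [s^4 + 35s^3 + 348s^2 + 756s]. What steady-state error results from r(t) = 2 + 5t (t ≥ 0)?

The denominator has no term below 756s — 1 pole at s=0, type 1. By superposition:
  • 2: tracked with zero error.
  • 5t: e_ss = 5/K_v with K_v=25/63 → 12.6.
Total e_ss = 12.6.

12.6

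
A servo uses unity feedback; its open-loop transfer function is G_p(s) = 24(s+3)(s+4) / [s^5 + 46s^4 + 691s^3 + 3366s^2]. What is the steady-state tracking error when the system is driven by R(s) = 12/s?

0

The denominator has no term below 3366s^2 — 2 poles at s=0, type 2.
K_p = ∞ for a type-2 system; e_ss to a step is zero.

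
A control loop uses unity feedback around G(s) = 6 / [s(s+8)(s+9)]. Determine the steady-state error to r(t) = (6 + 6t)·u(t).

G(s) has one factor of s in the denominator, so the system is type 1. By superposition:
  • 6: tracked with zero error.
  • 6t: e_ss = 6/K_v with K_v=1/12 → 72.
Total e_ss = 72.

72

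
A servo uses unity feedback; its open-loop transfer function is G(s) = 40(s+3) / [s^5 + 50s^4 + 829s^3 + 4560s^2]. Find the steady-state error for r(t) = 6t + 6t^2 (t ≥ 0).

The denominator has no term below 4560s^2 — 2 poles at s=0, type 2. By superposition:
  • 6t: tracked with zero error.
  • 6t^2: e_ss = 12/K_a with K_a=1/38 → 456.
Total e_ss = 456.

456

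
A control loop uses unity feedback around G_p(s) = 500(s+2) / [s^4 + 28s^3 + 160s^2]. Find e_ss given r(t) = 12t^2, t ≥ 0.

3.84

Lowest-order denominator term is 160s^2, so the open loop has 2 poles at the origin → type 2 system.
K_a = lim_{s→0} s^2·G_p(s) = 500·2 / 160 = 6.25.
r(t) = 12t^2 gives R(s) = 24/s^3.
e_ss = 24/K_a = 24/6.25 = 3.84.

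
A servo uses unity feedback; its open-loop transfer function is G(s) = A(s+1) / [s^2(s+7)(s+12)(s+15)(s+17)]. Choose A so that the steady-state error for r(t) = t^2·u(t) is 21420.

2

The open loop has two poles at the origin → type 2 system.
K_a = lim_{s→0} s^2·G(s) = A·1 / (7·12·15·17) = (1/21420)·A.
e_ss = 2/K_a = 21420 ⇒ K_a = 1/10710 ⇒ A = (1/10710)/(1/21420) = 2.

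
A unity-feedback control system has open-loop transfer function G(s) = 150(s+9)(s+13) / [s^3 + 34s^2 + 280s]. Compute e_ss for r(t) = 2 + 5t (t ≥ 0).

28/351

Factoring s from the denominator leaves a polynomial with constant term 280, so the system is type 1. By superposition:
  • 2: tracked with zero error.
  • 5t: e_ss = 5/K_v with K_v=1755/28 → 28/351.
Total e_ss = 28/351.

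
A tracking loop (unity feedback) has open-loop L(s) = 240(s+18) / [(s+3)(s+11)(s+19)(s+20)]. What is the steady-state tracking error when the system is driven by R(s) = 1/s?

209/281

The open loop has no poles at the origin → type 0 system.
K_p = lim_{s→0} L(s) = 240·18 / (3·11·19·20) = 72/209.
e_ss = 1/(1 + K_p) = 1/(281/209) = 209/281.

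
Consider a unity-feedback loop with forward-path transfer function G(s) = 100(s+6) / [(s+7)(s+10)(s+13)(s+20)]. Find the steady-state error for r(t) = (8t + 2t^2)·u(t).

G(s) has no factors of s in the denominator, so the system is type 0. By superposition:
  • 8t: a type-0 system cannot track it, e_ss → ∞.
  • 2t^2: a type-0 system cannot track it, e_ss → ∞.
The unbounded component dominates.

infinity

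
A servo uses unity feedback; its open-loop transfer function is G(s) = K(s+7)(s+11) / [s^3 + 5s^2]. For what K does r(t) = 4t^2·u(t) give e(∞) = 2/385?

Factoring s^2 from the denominator leaves a polynomial with constant term 5, so the system is type 2.
K_a = lim_{s→0} s^2·G(s) = K·7·11 / 5 = 15.4·K.
e_ss = 8/K_a = 2/385 ⇒ K_a = 1540 ⇒ K = 1540/15.4 = 100.

100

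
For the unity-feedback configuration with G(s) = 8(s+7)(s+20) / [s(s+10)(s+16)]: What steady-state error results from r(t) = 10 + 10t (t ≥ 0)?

10/7

The open loop has one pole at the origin → type 1 system. By superposition:
  • 10: tracked with zero error.
  • 10t: e_ss = 10/K_v with K_v=7 → 10/7.
Total e_ss = 10/7.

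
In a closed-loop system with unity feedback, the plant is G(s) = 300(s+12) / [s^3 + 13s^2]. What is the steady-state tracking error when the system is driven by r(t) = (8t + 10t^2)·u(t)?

13/180

The denominator has no term below 13s^2 — 2 poles at s=0, type 2. By superposition:
  • 8t: tracked with zero error.
  • 10t^2: e_ss = 20/K_a with K_a=3600/13 → 13/180.
Total e_ss = 13/180.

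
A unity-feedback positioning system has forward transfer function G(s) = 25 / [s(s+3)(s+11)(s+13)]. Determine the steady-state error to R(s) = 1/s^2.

17.16

The open loop has one pole at the origin → type 1 system.
K_v = lim_{s→0} s·G(s) = 25 / (3·11·13) = 25/429.
e_ss = 1/K_v = 1/(25/429) = 17.16.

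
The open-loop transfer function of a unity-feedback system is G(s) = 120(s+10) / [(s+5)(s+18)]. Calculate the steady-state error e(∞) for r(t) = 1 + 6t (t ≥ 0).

System type = 0 (no poles at s=0). Treating each term separately:
  • 1: e_ss = 1/(1+K_p) with K_p=40/3 → 3/43.
  • 6t: a type-0 system cannot track it, e_ss → ∞.
The unbounded component dominates.

infinity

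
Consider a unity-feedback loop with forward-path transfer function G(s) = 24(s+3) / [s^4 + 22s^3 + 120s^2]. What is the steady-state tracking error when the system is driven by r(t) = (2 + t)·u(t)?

0

Factoring s^2 from the denominator leaves a polynomial with constant term 120, so the system is type 2. By superposition:
  • 2: tracked with zero error.
  • t: tracked with zero error.
Total e_ss = 0.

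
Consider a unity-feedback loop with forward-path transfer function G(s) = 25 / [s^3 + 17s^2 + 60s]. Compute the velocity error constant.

5/12

The denominator has no term below 60s — 1 pole at s=0, type 1.
K_v = lim_{s→0} s·G(s) = 25 / 60 = 5/12.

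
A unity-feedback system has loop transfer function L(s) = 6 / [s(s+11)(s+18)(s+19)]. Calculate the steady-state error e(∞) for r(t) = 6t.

3762

L(s) has one factor of s in the denominator, so the system is type 1.
K_v = lim_{s→0} s·L(s) = 6 / (11·18·19) = 1/627.
e_ss = 6/K_v = 6/(1/627) = 3762.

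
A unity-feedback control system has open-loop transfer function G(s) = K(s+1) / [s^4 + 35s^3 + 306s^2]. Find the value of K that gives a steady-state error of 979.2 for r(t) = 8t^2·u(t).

Factoring s^2 from the denominator leaves a polynomial with constant term 306, so the system is type 2.
K_a = lim_{s→0} s^2·G(s) = K·1 / 306 = (1/306)·K.
e_ss = 16/K_a = 979.2 ⇒ K_a = 5/306 ⇒ K = (5/306)/(1/306) = 5.

5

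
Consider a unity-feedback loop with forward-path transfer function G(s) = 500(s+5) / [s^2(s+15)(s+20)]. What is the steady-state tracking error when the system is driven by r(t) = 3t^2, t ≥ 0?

0.72

System type = 2 (two poles at s=0).
K_a = lim_{s→0} s^2·G(s) = 500·5 / (15·20) = 25/3.
r(t) = 3t^2 gives R(s) = 6/s^3.
e_ss = 6/K_a = 6/(25/3) = 0.72.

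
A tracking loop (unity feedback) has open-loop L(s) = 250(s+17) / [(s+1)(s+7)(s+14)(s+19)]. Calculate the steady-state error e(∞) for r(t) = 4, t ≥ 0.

931/764

System type = 0 (no poles at s=0).
K_p = lim_{s→0} L(s) = 250·17 / (1·7·14·19) = 2125/931.
e_ss = 4/(1 + K_p) = 4/(3056/931) = 931/764.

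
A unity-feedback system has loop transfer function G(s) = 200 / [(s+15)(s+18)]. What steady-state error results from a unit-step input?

The open loop has no poles at the origin → type 0 system.
K_p = lim_{s→0} G(s) = 200 / (15·18) = 20/27.
e_ss = 1/(1 + K_p) = 1/(47/27) = 27/47.

27/47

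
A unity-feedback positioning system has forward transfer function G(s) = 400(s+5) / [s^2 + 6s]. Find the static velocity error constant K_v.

1000/3

The denominator has no term below 6s — 1 pole at s=0, type 1.
K_v = lim_{s→0} s·G(s) = 400·5 / 6 = 1000/3.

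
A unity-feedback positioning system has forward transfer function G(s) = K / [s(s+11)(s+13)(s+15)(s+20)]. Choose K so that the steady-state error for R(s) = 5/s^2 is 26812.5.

8

System type = 1 (one pole at s=0).
K_v = lim_{s→0} s·G(s) = K / (11·13·15·20) = (1/42900)·K.
e_ss = 5/K_v = 26812.5 ⇒ K_v = 2/10725 ⇒ K = (2/10725)/(1/42900) = 8.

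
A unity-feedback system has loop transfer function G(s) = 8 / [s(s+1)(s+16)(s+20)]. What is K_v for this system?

0.025

System type = 1 (one pole at s=0).
K_v = lim_{s→0} s·G(s) = 8 / (1·16·20) = 0.025.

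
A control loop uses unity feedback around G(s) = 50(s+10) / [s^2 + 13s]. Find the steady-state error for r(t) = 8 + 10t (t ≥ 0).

0.26

Lowest-order denominator term is 13s, so the open loop has 1 pole at the origin → type 1 system. Treating each term separately:
  • 8: tracked with zero error.
  • 10t: e_ss = 10/K_v with K_v=500/13 → 0.26.
Total e_ss = 0.26.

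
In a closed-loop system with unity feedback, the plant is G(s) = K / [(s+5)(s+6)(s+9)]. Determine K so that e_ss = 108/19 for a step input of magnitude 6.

System type = 0 (no poles at s=0).
K_p = lim_{s→0} G(s) = K / (5·6·9) = (1/270)·K.
e_ss = 6/(1 + K_p) = 108/19 ⇒ 1 + (1/270)·K = 19/18 ⇒ K = 15.

15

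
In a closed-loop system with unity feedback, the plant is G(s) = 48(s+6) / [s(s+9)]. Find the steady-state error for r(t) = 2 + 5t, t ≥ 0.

5/32

G(s) has one factor of s in the denominator, so the system is type 1. Taking each input component in turn:
  • 2: tracked with zero error.
  • 5t: e_ss = 5/K_v with K_v=32 → 5/32.
Total e_ss = 5/32.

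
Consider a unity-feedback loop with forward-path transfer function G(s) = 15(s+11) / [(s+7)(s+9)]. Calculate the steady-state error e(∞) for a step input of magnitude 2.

System type = 0 (no poles at s=0).
K_p = lim_{s→0} G(s) = 15·11 / (7·9) = 55/21.
e_ss = 2/(1 + K_p) = 2/(76/21) = 21/38.

21/38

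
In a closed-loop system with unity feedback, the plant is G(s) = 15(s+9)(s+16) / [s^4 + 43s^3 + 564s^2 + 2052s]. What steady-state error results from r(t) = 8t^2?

Factoring s from the denominator leaves a polynomial with constant term 2052, so the system is type 1.
For a type-1 system K_a = 0, so e_ss to a parabolic input is unbounded.

infinity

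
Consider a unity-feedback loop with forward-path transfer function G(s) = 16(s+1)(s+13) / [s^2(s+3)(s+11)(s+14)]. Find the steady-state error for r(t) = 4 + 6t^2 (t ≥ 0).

693/26

G(s) has two factors of s in the denominator, so the system is type 2. Taking each input component in turn:
  • 4: tracked with zero error.
  • 6t^2: e_ss = 12/K_a with K_a=104/231 → 693/26.
Total e_ss = 693/26.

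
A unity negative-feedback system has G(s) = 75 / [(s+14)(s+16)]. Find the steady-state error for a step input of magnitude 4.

896/299

No free integrators in G(s): this is a type 0 system.
K_p = lim_{s→0} G(s) = 75 / (14·16) = 75/224.
e_ss = 4/(1 + K_p) = 4/(299/224) = 896/299.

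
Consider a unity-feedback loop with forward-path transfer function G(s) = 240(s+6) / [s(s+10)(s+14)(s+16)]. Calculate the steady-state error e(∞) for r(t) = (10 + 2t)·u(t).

28/9

The open loop has one pole at the origin → type 1 system. Taking each input component in turn:
  • 10: tracked with zero error.
  • 2t: e_ss = 2/K_v with K_v=9/14 → 28/9.
Total e_ss = 28/9.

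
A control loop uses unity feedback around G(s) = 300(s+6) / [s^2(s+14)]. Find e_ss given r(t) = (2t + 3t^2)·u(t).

The open loop has two poles at the origin → type 2 system. Taking each input component in turn:
  • 2t: tracked with zero error.
  • 3t^2: e_ss = 6/K_a with K_a=900/7 → 7/150.
Total e_ss = 7/150.

7/150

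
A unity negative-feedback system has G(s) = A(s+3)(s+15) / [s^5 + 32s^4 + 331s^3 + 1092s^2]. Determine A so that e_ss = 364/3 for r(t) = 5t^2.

2

Factoring s^2 from the denominator leaves a polynomial with constant term 1092, so the system is type 2.
K_a = lim_{s→0} s^2·G(s) = A·3·15 / 1092 = (15/364)·A.
e_ss = 10/K_a = 364/3 ⇒ K_a = 15/182 ⇒ A = (15/182)/(15/364) = 2.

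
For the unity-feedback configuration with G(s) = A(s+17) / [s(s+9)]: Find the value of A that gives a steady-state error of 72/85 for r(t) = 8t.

5

One free integrator in G(s): this is a type 1 system.
K_v = lim_{s→0} s·G(s) = A·17 / (9) = (17/9)·A.
e_ss = 8/K_v = 72/85 ⇒ K_v = 85/9 ⇒ A = (85/9)/(17/9) = 5.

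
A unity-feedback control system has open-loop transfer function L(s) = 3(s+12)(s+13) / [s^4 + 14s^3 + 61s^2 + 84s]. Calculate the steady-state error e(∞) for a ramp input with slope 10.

Factoring s from the denominator leaves a polynomial with constant term 84, so the system is type 1.
K_v = lim_{s→0} s·L(s) = 3·12·13 / 84 = 39/7.
e_ss = 10/K_v = 10/(39/7) = 70/39.

70/39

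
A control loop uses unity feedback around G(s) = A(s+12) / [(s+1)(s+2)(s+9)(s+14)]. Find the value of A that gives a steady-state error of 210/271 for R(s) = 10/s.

G(s) has no factors of s in the denominator, so the system is type 0.
K_p = lim_{s→0} G(s) = A·12 / (1·2·9·14) = (1/21)·A.
e_ss = 10/(1 + K_p) = 210/271 ⇒ 1 + (1/21)·A = 271/21 ⇒ A = 250.

250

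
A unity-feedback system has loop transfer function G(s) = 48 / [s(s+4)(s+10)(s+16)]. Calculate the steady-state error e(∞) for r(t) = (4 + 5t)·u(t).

System type = 1 (one pole at s=0). Taking each input component in turn:
  • 4: tracked with zero error.
  • 5t: e_ss = 5/K_v with K_v=0.075 → 200/3.
Total e_ss = 200/3.

200/3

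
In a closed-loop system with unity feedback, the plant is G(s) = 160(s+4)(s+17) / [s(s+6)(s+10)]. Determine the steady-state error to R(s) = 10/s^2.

G(s) has one factor of s in the denominator, so the system is type 1.
K_v = lim_{s→0} s·G(s) = 160·4·17 / (6·10) = 544/3.
e_ss = 10/K_v = 10/(544/3) = 15/272.

15/272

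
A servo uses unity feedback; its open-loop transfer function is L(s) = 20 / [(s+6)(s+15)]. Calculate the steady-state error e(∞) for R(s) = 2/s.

System type = 0 (no poles at s=0).
K_p = lim_{s→0} L(s) = 20 / (6·15) = 2/9.
e_ss = 2/(1 + K_p) = 2/(11/9) = 18/11.

18/11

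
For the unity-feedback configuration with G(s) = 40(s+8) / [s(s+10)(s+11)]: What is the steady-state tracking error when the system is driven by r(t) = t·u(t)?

11/32

One free integrator in G(s): this is a type 1 system.
K_v = lim_{s→0} s·G(s) = 40·8 / (10·11) = 32/11.
e_ss = 1/K_v = 1/(32/11) = 11/32.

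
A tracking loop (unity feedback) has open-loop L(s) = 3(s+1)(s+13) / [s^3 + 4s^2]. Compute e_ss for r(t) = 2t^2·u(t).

16/39

Lowest-order denominator term is 4s^2, so the open loop has 2 poles at the origin → type 2 system.
K_a = lim_{s→0} s^2·L(s) = 3·1·13 / 4 = 9.75.
r(t) = 2t^2 gives R(s) = 4/s^3.
e_ss = 4/K_a = 4/9.75 = 16/39.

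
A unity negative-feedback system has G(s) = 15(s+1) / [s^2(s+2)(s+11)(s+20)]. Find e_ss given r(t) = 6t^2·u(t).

Two free integrators in G(s): this is a type 2 system.
K_a = lim_{s→0} s^2·G(s) = 15·1 / (2·11·20) = 3/88.
r(t) = 6t^2 gives R(s) = 12/s^3.
e_ss = 12/K_a = 12/(3/88) = 352.

352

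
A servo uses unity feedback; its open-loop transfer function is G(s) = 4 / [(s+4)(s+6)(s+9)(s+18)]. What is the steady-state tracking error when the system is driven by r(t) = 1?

972/973

No free integrators in G(s): this is a type 0 system.
K_p = lim_{s→0} G(s) = 4 / (4·6·9·18) = 1/972.
e_ss = 1/(1 + K_p) = 1/(973/972) = 972/973.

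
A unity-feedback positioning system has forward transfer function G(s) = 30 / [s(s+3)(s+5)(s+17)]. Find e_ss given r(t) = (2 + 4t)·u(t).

G(s) has one factor of s in the denominator, so the system is type 1. Taking each input component in turn:
  • 2: tracked with zero error.
  • 4t: e_ss = 4/K_v with K_v=2/17 → 34.
Total e_ss = 34.

34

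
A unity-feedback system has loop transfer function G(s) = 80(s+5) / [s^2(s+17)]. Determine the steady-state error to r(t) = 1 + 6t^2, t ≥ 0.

G(s) has two factors of s in the denominator, so the system is type 2. Treating each term separately:
  • 1: tracked with zero error.
  • 6t^2: e_ss = 12/K_a with K_a=400/17 → 0.51.
Total e_ss = 0.51.

0.51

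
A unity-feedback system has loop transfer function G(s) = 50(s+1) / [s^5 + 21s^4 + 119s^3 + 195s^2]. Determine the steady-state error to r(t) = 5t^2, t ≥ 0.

Factoring s^2 from the denominator leaves a polynomial with constant term 195, so the system is type 2.
K_a = lim_{s→0} s^2·G(s) = 50·1 / 195 = 10/39.
r(t) = 5t^2 gives R(s) = 10/s^3.
e_ss = 10/K_a = 10/(10/39) = 39.

39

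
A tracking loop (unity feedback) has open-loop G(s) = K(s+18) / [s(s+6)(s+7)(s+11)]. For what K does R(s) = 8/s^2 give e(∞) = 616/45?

15

G(s) has one factor of s in the denominator, so the system is type 1.
K_v = lim_{s→0} s·G(s) = K·18 / (6·7·11) = (3/77)·K.
e_ss = 8/K_v = 616/45 ⇒ K_v = 45/77 ⇒ K = (45/77)/(3/77) = 15.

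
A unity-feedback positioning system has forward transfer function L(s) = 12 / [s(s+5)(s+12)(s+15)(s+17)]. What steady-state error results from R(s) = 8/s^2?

The open loop has one pole at the origin → type 1 system.
K_v = lim_{s→0} s·L(s) = 12 / (5·12·15·17) = 1/1275.
e_ss = 8/K_v = 8/(1/1275) = 10200.

10200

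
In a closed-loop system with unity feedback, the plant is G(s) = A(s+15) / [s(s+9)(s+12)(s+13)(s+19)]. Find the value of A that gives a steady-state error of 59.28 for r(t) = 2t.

G(s) has one factor of s in the denominator, so the system is type 1.
K_v = lim_{s→0} s·G(s) = A·15 / (9·12·13·19) = (5/8892)·A.
e_ss = 2/K_v = 59.28 ⇒ K_v = 25/741 ⇒ A = (25/741)/(5/8892) = 60.

60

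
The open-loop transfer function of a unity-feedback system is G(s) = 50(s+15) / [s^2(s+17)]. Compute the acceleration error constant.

750/17

Two free integrators in G(s): this is a type 2 system.
K_a = lim_{s→0} s^2·G(s) = 50·15 / (17) = 750/17.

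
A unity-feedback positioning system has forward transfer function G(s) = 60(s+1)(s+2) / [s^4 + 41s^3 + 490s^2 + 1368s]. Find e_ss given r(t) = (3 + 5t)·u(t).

Factoring s from the denominator leaves a polynomial with constant term 1368, so the system is type 1. Taking each input component in turn:
  • 3: tracked with zero error.
  • 5t: e_ss = 5/K_v with K_v=5/57 → 57.
Total e_ss = 57.

57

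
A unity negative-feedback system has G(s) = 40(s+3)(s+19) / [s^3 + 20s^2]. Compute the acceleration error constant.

Factoring s^2 from the denominator leaves a polynomial with constant term 20, so the system is type 2.
K_a = lim_{s→0} s^2·G(s) = 40·3·19 / 20 = 114.

114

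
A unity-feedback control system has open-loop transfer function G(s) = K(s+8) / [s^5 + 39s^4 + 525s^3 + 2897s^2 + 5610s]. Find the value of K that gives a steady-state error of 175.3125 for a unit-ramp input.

4

Lowest-order denominator term is 5610s, so the open loop has 1 pole at the origin → type 1 system.
K_v = lim_{s→0} s·G(s) = K·8 / 5610 = (4/2805)·K.
e_ss = 1/K_v = 175.3125 ⇒ K_v = 16/2805 ⇒ K = (16/2805)/(4/2805) = 4.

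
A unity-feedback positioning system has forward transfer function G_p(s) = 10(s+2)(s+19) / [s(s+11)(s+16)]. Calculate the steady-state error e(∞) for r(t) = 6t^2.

One free integrator in G_p(s): this is a type 1 system.
For a type-1 system K_a = 0, so e_ss to a parabolic input is unbounded.

infinity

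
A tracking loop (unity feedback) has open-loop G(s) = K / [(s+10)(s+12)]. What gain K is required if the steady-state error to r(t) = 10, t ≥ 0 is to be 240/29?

The open loop has no poles at the origin → type 0 system.
K_p = lim_{s→0} G(s) = K / (10·12) = (1/120)·K.
e_ss = 10/(1 + K_p) = 240/29 ⇒ 1 + (1/120)·K = 29/24 ⇒ K = 25.

25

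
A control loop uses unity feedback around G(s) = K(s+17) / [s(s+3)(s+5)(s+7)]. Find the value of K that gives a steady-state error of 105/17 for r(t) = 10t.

10

G(s) has one factor of s in the denominator, so the system is type 1.
K_v = lim_{s→0} s·G(s) = K·17 / (3·5·7) = (17/105)·K.
e_ss = 10/K_v = 105/17 ⇒ K_v = 34/21 ⇒ K = (34/21)/(17/105) = 10.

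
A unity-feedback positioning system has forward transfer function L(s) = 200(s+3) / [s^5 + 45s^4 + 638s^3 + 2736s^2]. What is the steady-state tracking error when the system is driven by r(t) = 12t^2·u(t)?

Lowest-order denominator term is 2736s^2, so the open loop has 2 poles at the origin → type 2 system.
K_a = lim_{s→0} s^2·L(s) = 200·3 / 2736 = 25/114.
r(t) = 12t^2 gives R(s) = 24/s^3.
e_ss = 24/K_a = 24/(25/114) = 109.44.

109.44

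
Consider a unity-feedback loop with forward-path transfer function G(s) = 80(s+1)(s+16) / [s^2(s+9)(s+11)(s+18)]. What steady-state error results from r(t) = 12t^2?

Two free integrators in G(s): this is a type 2 system.
K_a = lim_{s→0} s^2·G(s) = 80·1·16 / (9·11·18) = 640/891.
r(t) = 12t^2 gives R(s) = 24/s^3.
e_ss = 24/K_a = 24/(640/891) = 33.4125.

33.4125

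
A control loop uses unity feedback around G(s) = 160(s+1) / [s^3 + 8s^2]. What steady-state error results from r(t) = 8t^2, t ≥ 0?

Factoring s^2 from the denominator leaves a polynomial with constant term 8, so the system is type 2.
K_a = lim_{s→0} s^2·G(s) = 160·1 / 8 = 20.
r(t) = 8t^2 gives R(s) = 16/s^3.
e_ss = 16/K_a = 16/20 = 0.8.

0.8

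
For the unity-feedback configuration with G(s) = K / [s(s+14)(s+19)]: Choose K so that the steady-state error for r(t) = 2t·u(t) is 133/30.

The open loop has one pole at the origin → type 1 system.
K_v = lim_{s→0} s·G(s) = K / (14·19) = (1/266)·K.
e_ss = 2/K_v = 133/30 ⇒ K_v = 60/133 ⇒ K = (60/133)/(1/266) = 120.

120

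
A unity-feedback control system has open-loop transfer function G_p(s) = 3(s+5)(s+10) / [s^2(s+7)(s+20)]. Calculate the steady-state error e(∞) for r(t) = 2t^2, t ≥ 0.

56/15

System type = 2 (two poles at s=0).
K_a = lim_{s→0} s^2·G_p(s) = 3·5·10 / (7·20) = 15/14.
r(t) = 2t^2 gives R(s) = 4/s^3.
e_ss = 4/K_a = 4/(15/14) = 56/15.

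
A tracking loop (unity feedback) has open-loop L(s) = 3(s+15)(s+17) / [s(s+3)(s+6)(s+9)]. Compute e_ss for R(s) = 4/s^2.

72/85

System type = 1 (one pole at s=0).
K_v = lim_{s→0} s·L(s) = 3·15·17 / (3·6·9) = 85/18.
e_ss = 4/K_v = 4/(85/18) = 72/85.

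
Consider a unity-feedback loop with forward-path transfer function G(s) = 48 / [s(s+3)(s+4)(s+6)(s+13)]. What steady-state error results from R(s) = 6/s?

G(s) has one factor of s in the denominator, so the system is type 1.
K_p = ∞ for a type-1 system; e_ss to a step is zero.

0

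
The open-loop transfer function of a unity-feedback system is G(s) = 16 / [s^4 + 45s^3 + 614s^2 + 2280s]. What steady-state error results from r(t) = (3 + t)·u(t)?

142.5

The denominator has no term below 2280s — 1 pole at s=0, type 1. Taking each input component in turn:
  • 3: tracked with zero error.
  • t: e_ss = 1/K_v with K_v=2/285 → 142.5.
Total e_ss = 142.5.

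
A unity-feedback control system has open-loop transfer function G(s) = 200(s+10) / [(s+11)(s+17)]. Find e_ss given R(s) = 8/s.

G(s) has no factors of s in the denominator, so the system is type 0.
K_p = lim_{s→0} G(s) = 200·10 / (11·17) = 2000/187.
e_ss = 8/(1 + K_p) = 8/(2187/187) = 1496/2187.

1496/2187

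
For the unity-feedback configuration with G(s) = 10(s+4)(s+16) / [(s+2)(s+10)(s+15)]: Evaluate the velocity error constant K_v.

The open loop has no poles at the origin → type 0 system.
K_v = lim_{s→0} s·G(s) = 0 (the extra factor of s kills the finite limit).

0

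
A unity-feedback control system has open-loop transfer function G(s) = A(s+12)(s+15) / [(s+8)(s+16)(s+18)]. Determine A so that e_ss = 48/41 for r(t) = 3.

20

System type = 0 (no poles at s=0).
K_p = lim_{s→0} G(s) = A·12·15 / (8·16·18) = (5/64)·A.
e_ss = 3/(1 + K_p) = 48/41 ⇒ 1 + (5/64)·A = 2.5625 ⇒ A = 20.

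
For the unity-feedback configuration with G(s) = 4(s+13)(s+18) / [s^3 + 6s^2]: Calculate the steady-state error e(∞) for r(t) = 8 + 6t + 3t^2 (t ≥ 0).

Factoring s^2 from the denominator leaves a polynomial with constant term 6, so the system is type 2. Taking each input component in turn:
  • 8: tracked with zero error.
  • 6t: tracked with zero error.
  • 3t^2: e_ss = 6/K_a with K_a=156 → 1/26.
Total e_ss = 1/26.

1/26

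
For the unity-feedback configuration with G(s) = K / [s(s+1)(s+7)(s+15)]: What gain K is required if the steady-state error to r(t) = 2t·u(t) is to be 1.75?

120

System type = 1 (one pole at s=0).
K_v = lim_{s→0} s·G(s) = K / (1·7·15) = (1/105)·K.
e_ss = 2/K_v = 1.75 ⇒ K_v = 8/7 ⇒ K = (8/7)/(1/105) = 120.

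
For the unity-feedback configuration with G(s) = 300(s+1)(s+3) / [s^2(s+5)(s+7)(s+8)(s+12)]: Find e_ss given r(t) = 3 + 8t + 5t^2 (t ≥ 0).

112/3

The open loop has two poles at the origin → type 2 system. By superposition:
  • 3: tracked with zero error.
  • 8t: tracked with zero error.
  • 5t^2: e_ss = 10/K_a with K_a=15/56 → 112/3.
Total e_ss = 112/3.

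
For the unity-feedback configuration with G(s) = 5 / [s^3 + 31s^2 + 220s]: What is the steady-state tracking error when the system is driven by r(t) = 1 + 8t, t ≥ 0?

352

The denominator has no term below 220s — 1 pole at s=0, type 1. Treating each term separately:
  • 1: tracked with zero error.
  • 8t: e_ss = 8/K_v with K_v=1/44 → 352.
Total e_ss = 352.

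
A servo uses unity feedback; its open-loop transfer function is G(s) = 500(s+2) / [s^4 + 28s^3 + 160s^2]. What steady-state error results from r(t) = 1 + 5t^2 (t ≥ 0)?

The denominator has no term below 160s^2 — 2 poles at s=0, type 2. Treating each term separately:
  • 1: tracked with zero error.
  • 5t^2: e_ss = 10/K_a with K_a=6.25 → 1.6.
Total e_ss = 1.6.

1.6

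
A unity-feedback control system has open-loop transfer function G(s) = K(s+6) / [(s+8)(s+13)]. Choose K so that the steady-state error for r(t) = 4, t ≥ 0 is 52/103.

G(s) has no factors of s in the denominator, so the system is type 0.
K_p = lim_{s→0} G(s) = K·6 / (8·13) = (3/52)·K.
e_ss = 4/(1 + K_p) = 52/103 ⇒ 1 + (3/52)·K = 103/13 ⇒ K = 120.

120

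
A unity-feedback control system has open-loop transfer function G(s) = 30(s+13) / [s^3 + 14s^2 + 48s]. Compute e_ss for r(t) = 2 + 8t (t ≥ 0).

The denominator has no term below 48s — 1 pole at s=0, type 1. Treating each term separately:
  • 2: tracked with zero error.
  • 8t: e_ss = 8/K_v with K_v=8.125 → 64/65.
Total e_ss = 64/65.

64/65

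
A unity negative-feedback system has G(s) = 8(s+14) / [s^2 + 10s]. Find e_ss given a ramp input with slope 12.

Lowest-order denominator term is 10s, so the open loop has 1 pole at the origin → type 1 system.
K_v = lim_{s→0} s·G(s) = 8·14 / 10 = 11.2.
e_ss = 12/K_v = 12/11.2 = 15/14.

15/14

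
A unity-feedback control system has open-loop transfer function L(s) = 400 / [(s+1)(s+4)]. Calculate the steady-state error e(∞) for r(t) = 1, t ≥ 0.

The open loop has no poles at the origin → type 0 system.
K_p = lim_{s→0} L(s) = 400 / (1·4) = 100.
e_ss = 1/(1 + K_p) = 1/101.

1/101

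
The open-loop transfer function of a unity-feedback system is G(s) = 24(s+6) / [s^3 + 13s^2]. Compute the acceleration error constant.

Factoring s^2 from the denominator leaves a polynomial with constant term 13, so the system is type 2.
K_a = lim_{s→0} s^2·G(s) = 24·6 / 13 = 144/13.

144/13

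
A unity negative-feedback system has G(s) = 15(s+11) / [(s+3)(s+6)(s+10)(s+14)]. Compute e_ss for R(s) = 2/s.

The open loop has no poles at the origin → type 0 system.
K_p = lim_{s→0} G(s) = 15·11 / (3·6·10·14) = 11/168.
e_ss = 2/(1 + K_p) = 2/(179/168) = 336/179.

336/179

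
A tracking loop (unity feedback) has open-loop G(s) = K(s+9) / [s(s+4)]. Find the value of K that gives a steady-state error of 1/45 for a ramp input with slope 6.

120

G(s) has one factor of s in the denominator, so the system is type 1.
K_v = lim_{s→0} s·G(s) = K·9 / (4) = 2.25·K.
e_ss = 6/K_v = 1/45 ⇒ K_v = 270 ⇒ K = 270/2.25 = 120.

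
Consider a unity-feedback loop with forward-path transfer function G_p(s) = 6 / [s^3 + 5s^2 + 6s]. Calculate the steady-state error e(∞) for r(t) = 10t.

Factoring s from the denominator leaves a polynomial with constant term 6, so the system is type 1.
K_v = lim_{s→0} s·G_p(s) = 6 / 6 = 1.
e_ss = 10/K_v = 10/1 = 10.

10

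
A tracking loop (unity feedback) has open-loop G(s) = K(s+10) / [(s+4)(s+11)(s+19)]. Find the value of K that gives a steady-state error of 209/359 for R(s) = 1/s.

No free integrators in G(s): this is a type 0 system.
K_p = lim_{s→0} G(s) = K·10 / (4·11·19) = (5/418)·K.
e_ss = 1/(1 + K_p) = 209/359 ⇒ 1 + (5/418)·K = 359/209 ⇒ K = 60.

60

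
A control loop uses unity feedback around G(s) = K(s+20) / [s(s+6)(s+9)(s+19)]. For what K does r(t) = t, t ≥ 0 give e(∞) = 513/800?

G(s) has one factor of s in the denominator, so the system is type 1.
K_v = lim_{s→0} s·G(s) = K·20 / (6·9·19) = (10/513)·K.
e_ss = 1/K_v = 513/800 ⇒ K_v = 800/513 ⇒ K = (800/513)/(10/513) = 80.

80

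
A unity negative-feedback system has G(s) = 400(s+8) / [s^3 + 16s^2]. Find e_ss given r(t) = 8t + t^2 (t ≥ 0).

0.01

Lowest-order denominator term is 16s^2, so the open loop has 2 poles at the origin → type 2 system. Treating each term separately:
  • 8t: tracked with zero error.
  • t^2: e_ss = 2/K_a with K_a=200 → 0.01.
Total e_ss = 0.01.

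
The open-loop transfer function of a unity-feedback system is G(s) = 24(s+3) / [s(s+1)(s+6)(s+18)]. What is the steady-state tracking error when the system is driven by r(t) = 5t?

7.5

G(s) has one factor of s in the denominator, so the system is type 1.
K_v = lim_{s→0} s·G(s) = 24·3 / (1·6·18) = 2/3.
e_ss = 5/K_v = 5/(2/3) = 7.5.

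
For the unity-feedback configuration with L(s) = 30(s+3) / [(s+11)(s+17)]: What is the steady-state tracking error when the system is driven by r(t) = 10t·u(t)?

infinity

The open loop has no poles at the origin → type 0 system.
K_v = lim_{s→0} s·L(s) = 0; the steady-state error to this ramp input grows without bound.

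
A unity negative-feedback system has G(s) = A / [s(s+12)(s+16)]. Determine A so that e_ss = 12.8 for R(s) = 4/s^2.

60

System type = 1 (one pole at s=0).
K_v = lim_{s→0} s·G(s) = A / (12·16) = (1/192)·A.
e_ss = 4/K_v = 12.8 ⇒ K_v = 0.3125 ⇒ A = 0.3125/(1/192) = 60.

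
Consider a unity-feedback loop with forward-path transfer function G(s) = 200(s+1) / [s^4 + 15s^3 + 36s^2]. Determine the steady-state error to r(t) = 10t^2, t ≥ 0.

3.6

Factoring s^2 from the denominator leaves a polynomial with constant term 36, so the system is type 2.
K_a = lim_{s→0} s^2·G(s) = 200·1 / 36 = 50/9.
r(t) = 10t^2 gives R(s) = 20/s^3.
e_ss = 20/K_a = 20/(50/9) = 3.6.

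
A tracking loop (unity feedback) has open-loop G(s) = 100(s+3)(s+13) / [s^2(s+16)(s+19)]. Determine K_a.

G(s) has two factors of s in the denominator, so the system is type 2.
K_a = lim_{s→0} s^2·G(s) = 100·3·13 / (16·19) = 975/76.

975/76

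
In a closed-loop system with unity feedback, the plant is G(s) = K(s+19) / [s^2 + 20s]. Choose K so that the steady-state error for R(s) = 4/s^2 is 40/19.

2

The denominator has no term below 20s — 1 pole at s=0, type 1.
K_v = lim_{s→0} s·G(s) = K·19 / 20 = 0.95·K.
e_ss = 4/K_v = 40/19 ⇒ K_v = 1.9 ⇒ K = 1.9/0.95 = 2.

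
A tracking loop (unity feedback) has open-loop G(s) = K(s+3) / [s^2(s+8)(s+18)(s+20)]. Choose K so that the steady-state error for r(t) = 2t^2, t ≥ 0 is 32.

120

The open loop has two poles at the origin → type 2 system.
K_a = lim_{s→0} s^2·G(s) = K·3 / (8·18·20) = (1/960)·K.
e_ss = 4/K_a = 32 ⇒ K_a = 0.125 ⇒ K = 0.125/(1/960) = 120.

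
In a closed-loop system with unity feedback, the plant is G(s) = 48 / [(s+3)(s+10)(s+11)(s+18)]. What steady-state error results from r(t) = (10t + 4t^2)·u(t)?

System type = 0 (no poles at s=0). Taking each input component in turn:
  • 10t: a type-0 system cannot track it, e_ss → ∞.
  • 4t^2: a type-0 system cannot track it, e_ss → ∞.
The unbounded component dominates.

infinity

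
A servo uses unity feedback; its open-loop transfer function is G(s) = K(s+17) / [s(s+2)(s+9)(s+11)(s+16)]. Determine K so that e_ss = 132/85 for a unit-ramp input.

120

G(s) has one factor of s in the denominator, so the system is type 1.
K_v = lim_{s→0} s·G(s) = K·17 / (2·9·11·16) = (17/3168)·K.
e_ss = 1/K_v = 132/85 ⇒ K_v = 85/132 ⇒ K = (85/132)/(17/3168) = 120.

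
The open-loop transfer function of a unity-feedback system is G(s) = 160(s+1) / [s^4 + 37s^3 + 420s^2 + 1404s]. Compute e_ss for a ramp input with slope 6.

52.65

The denominator has no term below 1404s — 1 pole at s=0, type 1.
K_v = lim_{s→0} s·G(s) = 160·1 / 1404 = 40/351.
e_ss = 6/K_v = 6/(40/351) = 52.65.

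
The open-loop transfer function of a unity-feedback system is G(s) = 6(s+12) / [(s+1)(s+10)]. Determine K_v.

0

No free integrators in G(s): this is a type 0 system.
K_v = lim_{s→0} s·G(s) = 0 (the extra factor of s kills the finite limit).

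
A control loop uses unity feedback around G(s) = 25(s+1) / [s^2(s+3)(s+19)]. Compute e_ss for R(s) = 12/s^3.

27.36

System type = 2 (two poles at s=0).
K_a = lim_{s→0} s^2·G(s) = 25·1 / (3·19) = 25/57.
r(t) = 6t^2 gives R(s) = 12/s^3.
e_ss = 12/K_a = 12/(25/57) = 27.36.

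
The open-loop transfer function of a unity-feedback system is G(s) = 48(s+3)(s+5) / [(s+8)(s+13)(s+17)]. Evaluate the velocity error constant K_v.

G(s) has no factors of s in the denominator, so the system is type 0.
K_v = lim_{s→0} s·G(s) = 0 (the extra factor of s kills the finite limit).

0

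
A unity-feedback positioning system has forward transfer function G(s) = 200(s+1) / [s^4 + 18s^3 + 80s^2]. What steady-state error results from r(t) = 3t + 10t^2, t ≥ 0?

8

Factoring s^2 from the denominator leaves a polynomial with constant term 80, so the system is type 2. Taking each input component in turn:
  • 3t: tracked with zero error.
  • 10t^2: e_ss = 20/K_a with K_a=2.5 → 8.
Total e_ss = 8.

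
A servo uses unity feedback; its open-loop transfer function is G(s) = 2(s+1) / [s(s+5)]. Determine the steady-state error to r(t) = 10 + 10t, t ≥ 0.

25

G(s) has one factor of s in the denominator, so the system is type 1. Taking each input component in turn:
  • 10: tracked with zero error.
  • 10t: e_ss = 10/K_v with K_v=0.4 → 25.
Total e_ss = 25.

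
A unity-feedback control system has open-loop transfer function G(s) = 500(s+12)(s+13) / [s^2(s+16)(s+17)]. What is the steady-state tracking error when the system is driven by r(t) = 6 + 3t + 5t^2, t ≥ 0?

Two free integrators in G(s): this is a type 2 system. By superposition:
  • 6: tracked with zero error.
  • 3t: tracked with zero error.
  • 5t^2: e_ss = 10/K_a with K_a=4875/17 → 34/975.
Total e_ss = 34/975.

34/975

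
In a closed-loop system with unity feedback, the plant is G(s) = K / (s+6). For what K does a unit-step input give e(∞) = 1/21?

120

System type = 0 (no poles at s=0).
K_p = lim_{s→0} G(s) = K / (6) = (1/6)·K.
e_ss = 1/(1 + K_p) = 1/21 ⇒ 1 + (1/6)·K = 21 ⇒ K = 120.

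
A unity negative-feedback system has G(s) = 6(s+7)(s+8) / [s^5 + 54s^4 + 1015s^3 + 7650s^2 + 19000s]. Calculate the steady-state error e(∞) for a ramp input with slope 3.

2375/14

The denominator has no term below 19000s — 1 pole at s=0, type 1.
K_v = lim_{s→0} s·G(s) = 6·7·8 / 19000 = 42/2375.
e_ss = 3/K_v = 3/(42/2375) = 2375/14.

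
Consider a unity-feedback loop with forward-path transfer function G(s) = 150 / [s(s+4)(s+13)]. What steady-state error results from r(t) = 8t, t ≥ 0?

208/75

One free integrator in G(s): this is a type 1 system.
K_v = lim_{s→0} s·G(s) = 150 / (4·13) = 75/26.
e_ss = 8/K_v = 8/(75/26) = 208/75.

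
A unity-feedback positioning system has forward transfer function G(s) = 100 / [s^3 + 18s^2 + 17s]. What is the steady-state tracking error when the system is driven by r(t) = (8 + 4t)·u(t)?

0.68

Lowest-order denominator term is 17s, so the open loop has 1 pole at the origin → type 1 system. By superposition:
  • 8: tracked with zero error.
  • 4t: e_ss = 4/K_v with K_v=100/17 → 0.68.
Total e_ss = 0.68.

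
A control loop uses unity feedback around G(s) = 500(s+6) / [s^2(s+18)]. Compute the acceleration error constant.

500/3

System type = 2 (two poles at s=0).
K_a = lim_{s→0} s^2·G(s) = 500·6 / (18) = 500/3.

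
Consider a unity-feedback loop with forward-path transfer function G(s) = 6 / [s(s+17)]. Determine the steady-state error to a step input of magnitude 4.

0

System type = 1 (one pole at s=0).
A type-1 system has K_p = ∞, so it tracks a step input with zero steady-state error.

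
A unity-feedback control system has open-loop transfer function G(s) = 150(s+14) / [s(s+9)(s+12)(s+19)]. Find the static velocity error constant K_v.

175/171

One free integrator in G(s): this is a type 1 system.
K_v = lim_{s→0} s·G(s) = 150·14 / (9·12·19) = 175/171.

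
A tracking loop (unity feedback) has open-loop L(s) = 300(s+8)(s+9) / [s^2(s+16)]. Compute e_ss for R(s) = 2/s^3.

System type = 2 (two poles at s=0).
K_a = lim_{s→0} s^2·L(s) = 300·8·9 / (16) = 1350.
r(t) = t^2 gives R(s) = 2/s^3.
e_ss = 2/K_a = 2/1350 = 1/675.

1/675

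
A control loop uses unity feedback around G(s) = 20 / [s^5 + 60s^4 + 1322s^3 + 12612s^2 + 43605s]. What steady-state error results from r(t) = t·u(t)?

The denominator has no term below 43605s — 1 pole at s=0, type 1.
K_v = lim_{s→0} s·G(s) = 20 / 43605 = 4/8721.
e_ss = 1/K_v = 1/(4/8721) = 2180.25.

2180.25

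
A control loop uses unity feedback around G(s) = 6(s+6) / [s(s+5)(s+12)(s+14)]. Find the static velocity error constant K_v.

3/70

System type = 1 (one pole at s=0).
K_v = lim_{s→0} s·G(s) = 6·6 / (5·12·14) = 3/70.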